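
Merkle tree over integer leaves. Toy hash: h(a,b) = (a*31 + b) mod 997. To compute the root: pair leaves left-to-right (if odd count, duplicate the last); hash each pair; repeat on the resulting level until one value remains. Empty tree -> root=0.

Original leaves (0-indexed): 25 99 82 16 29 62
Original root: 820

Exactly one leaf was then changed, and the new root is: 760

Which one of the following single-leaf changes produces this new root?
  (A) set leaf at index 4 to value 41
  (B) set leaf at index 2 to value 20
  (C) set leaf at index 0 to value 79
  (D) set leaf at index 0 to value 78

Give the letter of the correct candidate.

Original leaves: [25, 99, 82, 16, 29, 62]
Target new root: 760
Try each candidate change and compute the resulting root:
Candidate A: set leaf[4] = 41 -> leaves = [25, 99, 82, 16, 41, 62]
  L0: [25, 99, 82, 16, 41, 62]
  L1: h(25,99)=(25*31+99)%997=874 h(82,16)=(82*31+16)%997=564 h(41,62)=(41*31+62)%997=336 -> [874, 564, 336]
  L2: h(874,564)=(874*31+564)%997=739 h(336,336)=(336*31+336)%997=782 -> [739, 782]
  L3: h(739,782)=(739*31+782)%997=760 -> [760]
  root = 760 == target 760  ** MATCH **
Candidate B: set leaf[2] = 20 -> leaves = [25, 99, 20, 16, 29, 62]
  L0: [25, 99, 20, 16, 29, 62]
  L1: h(25,99)=(25*31+99)%997=874 h(20,16)=(20*31+16)%997=636 h(29,62)=(29*31+62)%997=961 -> [874, 636, 961]
  L2: h(874,636)=(874*31+636)%997=811 h(961,961)=(961*31+961)%997=842 -> [811, 842]
  L3: h(811,842)=(811*31+842)%997=61 -> [61]
  root = 61 != target 760
Candidate C: set leaf[0] = 79 -> leaves = [79, 99, 82, 16, 29, 62]
  L0: [79, 99, 82, 16, 29, 62]
  L1: h(79,99)=(79*31+99)%997=554 h(82,16)=(82*31+16)%997=564 h(29,62)=(29*31+62)%997=961 -> [554, 564, 961]
  L2: h(554,564)=(554*31+564)%997=789 h(961,961)=(961*31+961)%997=842 -> [789, 842]
  L3: h(789,842)=(789*31+842)%997=376 -> [376]
  root = 376 != target 760
Candidate D: set leaf[0] = 78 -> leaves = [78, 99, 82, 16, 29, 62]
  L0: [78, 99, 82, 16, 29, 62]
  L1: h(78,99)=(78*31+99)%997=523 h(82,16)=(82*31+16)%997=564 h(29,62)=(29*31+62)%997=961 -> [523, 564, 961]
  L2: h(523,564)=(523*31+564)%997=825 h(961,961)=(961*31+961)%997=842 -> [825, 842]
  L3: h(825,842)=(825*31+842)%997=495 -> [495]
  root = 495 != target 760
Candidate A produces the target root.

Answer: A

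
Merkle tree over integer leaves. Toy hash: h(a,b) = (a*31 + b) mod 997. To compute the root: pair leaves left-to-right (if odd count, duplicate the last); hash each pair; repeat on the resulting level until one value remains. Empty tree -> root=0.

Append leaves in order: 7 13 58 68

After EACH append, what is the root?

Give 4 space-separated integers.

After append 7 (leaves=[7]):
  L0: [7]
  root=7
After append 13 (leaves=[7, 13]):
  L0: [7, 13]
  L1: h(7,13)=(7*31+13)%997=230 -> [230]
  root=230
After append 58 (leaves=[7, 13, 58]):
  L0: [7, 13, 58]
  L1: h(7,13)=(7*31+13)%997=230 h(58,58)=(58*31+58)%997=859 -> [230, 859]
  L2: h(230,859)=(230*31+859)%997=13 -> [13]
  root=13
After append 68 (leaves=[7, 13, 58, 68]):
  L0: [7, 13, 58, 68]
  L1: h(7,13)=(7*31+13)%997=230 h(58,68)=(58*31+68)%997=869 -> [230, 869]
  L2: h(230,869)=(230*31+869)%997=23 -> [23]
  root=23

Answer: 7 230 13 23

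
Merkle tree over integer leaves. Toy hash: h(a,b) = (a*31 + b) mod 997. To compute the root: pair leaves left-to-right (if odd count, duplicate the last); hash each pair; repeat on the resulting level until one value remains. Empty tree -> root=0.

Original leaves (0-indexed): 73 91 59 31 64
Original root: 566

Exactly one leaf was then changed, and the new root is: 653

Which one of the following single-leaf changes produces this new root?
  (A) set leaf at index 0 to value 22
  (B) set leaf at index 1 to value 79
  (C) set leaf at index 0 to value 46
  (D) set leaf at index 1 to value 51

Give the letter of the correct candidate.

Answer: A

Derivation:
Original leaves: [73, 91, 59, 31, 64]
Target new root: 653
Try each candidate change and compute the resulting root:
Candidate A: set leaf[0] = 22 -> leaves = [22, 91, 59, 31, 64]
  L0: [22, 91, 59, 31, 64]
  L1: h(22,91)=(22*31+91)%997=773 h(59,31)=(59*31+31)%997=863 h(64,64)=(64*31+64)%997=54 -> [773, 863, 54]
  L2: h(773,863)=(773*31+863)%997=898 h(54,54)=(54*31+54)%997=731 -> [898, 731]
  L3: h(898,731)=(898*31+731)%997=653 -> [653]
  root = 653 == target 653  ** MATCH **
Candidate B: set leaf[1] = 79 -> leaves = [73, 79, 59, 31, 64]
  L0: [73, 79, 59, 31, 64]
  L1: h(73,79)=(73*31+79)%997=348 h(59,31)=(59*31+31)%997=863 h(64,64)=(64*31+64)%997=54 -> [348, 863, 54]
  L2: h(348,863)=(348*31+863)%997=684 h(54,54)=(54*31+54)%997=731 -> [684, 731]
  L3: h(684,731)=(684*31+731)%997=1 -> [1]
  root = 1 != target 653
Candidate C: set leaf[0] = 46 -> leaves = [46, 91, 59, 31, 64]
  L0: [46, 91, 59, 31, 64]
  L1: h(46,91)=(46*31+91)%997=520 h(59,31)=(59*31+31)%997=863 h(64,64)=(64*31+64)%997=54 -> [520, 863, 54]
  L2: h(520,863)=(520*31+863)%997=34 h(54,54)=(54*31+54)%997=731 -> [34, 731]
  L3: h(34,731)=(34*31+731)%997=788 -> [788]
  root = 788 != target 653
Candidate D: set leaf[1] = 51 -> leaves = [73, 51, 59, 31, 64]
  L0: [73, 51, 59, 31, 64]
  L1: h(73,51)=(73*31+51)%997=320 h(59,31)=(59*31+31)%997=863 h(64,64)=(64*31+64)%997=54 -> [320, 863, 54]
  L2: h(320,863)=(320*31+863)%997=813 h(54,54)=(54*31+54)%997=731 -> [813, 731]
  L3: h(813,731)=(813*31+731)%997=12 -> [12]
  root = 12 != target 653
Candidate A produces the target root.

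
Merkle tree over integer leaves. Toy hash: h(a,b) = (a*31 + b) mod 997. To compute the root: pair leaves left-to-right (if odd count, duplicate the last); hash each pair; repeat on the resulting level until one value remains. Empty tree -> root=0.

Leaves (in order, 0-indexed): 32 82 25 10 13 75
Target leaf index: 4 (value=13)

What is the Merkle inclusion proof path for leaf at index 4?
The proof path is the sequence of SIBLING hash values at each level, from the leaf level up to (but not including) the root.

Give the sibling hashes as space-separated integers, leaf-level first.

Answer: 75 478 181

Derivation:
L0 (leaves): [32, 82, 25, 10, 13, 75], target index=4
L1: h(32,82)=(32*31+82)%997=77 [pair 0] h(25,10)=(25*31+10)%997=785 [pair 1] h(13,75)=(13*31+75)%997=478 [pair 2] -> [77, 785, 478]
  Sibling for proof at L0: 75
L2: h(77,785)=(77*31+785)%997=181 [pair 0] h(478,478)=(478*31+478)%997=341 [pair 1] -> [181, 341]
  Sibling for proof at L1: 478
L3: h(181,341)=(181*31+341)%997=967 [pair 0] -> [967]
  Sibling for proof at L2: 181
Root: 967
Proof path (sibling hashes from leaf to root): [75, 478, 181]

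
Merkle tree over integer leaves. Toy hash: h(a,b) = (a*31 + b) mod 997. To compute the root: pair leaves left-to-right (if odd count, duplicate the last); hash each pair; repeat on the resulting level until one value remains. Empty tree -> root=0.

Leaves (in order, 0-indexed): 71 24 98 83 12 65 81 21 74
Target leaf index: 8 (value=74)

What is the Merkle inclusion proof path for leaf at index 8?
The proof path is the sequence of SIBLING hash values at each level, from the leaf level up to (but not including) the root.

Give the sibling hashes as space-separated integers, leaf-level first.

Answer: 74 374 4 826

Derivation:
L0 (leaves): [71, 24, 98, 83, 12, 65, 81, 21, 74], target index=8
L1: h(71,24)=(71*31+24)%997=231 [pair 0] h(98,83)=(98*31+83)%997=130 [pair 1] h(12,65)=(12*31+65)%997=437 [pair 2] h(81,21)=(81*31+21)%997=538 [pair 3] h(74,74)=(74*31+74)%997=374 [pair 4] -> [231, 130, 437, 538, 374]
  Sibling for proof at L0: 74
L2: h(231,130)=(231*31+130)%997=312 [pair 0] h(437,538)=(437*31+538)%997=127 [pair 1] h(374,374)=(374*31+374)%997=4 [pair 2] -> [312, 127, 4]
  Sibling for proof at L1: 374
L3: h(312,127)=(312*31+127)%997=826 [pair 0] h(4,4)=(4*31+4)%997=128 [pair 1] -> [826, 128]
  Sibling for proof at L2: 4
L4: h(826,128)=(826*31+128)%997=809 [pair 0] -> [809]
  Sibling for proof at L3: 826
Root: 809
Proof path (sibling hashes from leaf to root): [74, 374, 4, 826]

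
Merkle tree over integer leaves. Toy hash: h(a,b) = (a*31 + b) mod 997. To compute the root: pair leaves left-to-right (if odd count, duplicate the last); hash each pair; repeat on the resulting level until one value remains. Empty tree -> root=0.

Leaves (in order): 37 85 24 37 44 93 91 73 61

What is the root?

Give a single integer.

Answer: 984

Derivation:
L0: [37, 85, 24, 37, 44, 93, 91, 73, 61]
L1: h(37,85)=(37*31+85)%997=235 h(24,37)=(24*31+37)%997=781 h(44,93)=(44*31+93)%997=460 h(91,73)=(91*31+73)%997=900 h(61,61)=(61*31+61)%997=955 -> [235, 781, 460, 900, 955]
L2: h(235,781)=(235*31+781)%997=90 h(460,900)=(460*31+900)%997=205 h(955,955)=(955*31+955)%997=650 -> [90, 205, 650]
L3: h(90,205)=(90*31+205)%997=4 h(650,650)=(650*31+650)%997=860 -> [4, 860]
L4: h(4,860)=(4*31+860)%997=984 -> [984]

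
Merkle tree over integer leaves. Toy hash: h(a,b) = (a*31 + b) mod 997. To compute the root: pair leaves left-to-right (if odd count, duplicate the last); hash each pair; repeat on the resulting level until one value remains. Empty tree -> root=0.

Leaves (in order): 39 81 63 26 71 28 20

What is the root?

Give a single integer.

L0: [39, 81, 63, 26, 71, 28, 20]
L1: h(39,81)=(39*31+81)%997=293 h(63,26)=(63*31+26)%997=982 h(71,28)=(71*31+28)%997=235 h(20,20)=(20*31+20)%997=640 -> [293, 982, 235, 640]
L2: h(293,982)=(293*31+982)%997=95 h(235,640)=(235*31+640)%997=946 -> [95, 946]
L3: h(95,946)=(95*31+946)%997=900 -> [900]

Answer: 900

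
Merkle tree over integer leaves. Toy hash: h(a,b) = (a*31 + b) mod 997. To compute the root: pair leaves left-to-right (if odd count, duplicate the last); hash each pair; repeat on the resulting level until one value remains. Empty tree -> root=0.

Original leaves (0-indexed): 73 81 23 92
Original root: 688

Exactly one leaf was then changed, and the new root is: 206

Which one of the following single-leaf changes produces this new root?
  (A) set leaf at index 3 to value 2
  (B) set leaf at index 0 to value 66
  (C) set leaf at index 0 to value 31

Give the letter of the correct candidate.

Original leaves: [73, 81, 23, 92]
Target new root: 206
Try each candidate change and compute the resulting root:
Candidate A: set leaf[3] = 2 -> leaves = [73, 81, 23, 2]
  L0: [73, 81, 23, 2]
  L1: h(73,81)=(73*31+81)%997=350 h(23,2)=(23*31+2)%997=715 -> [350, 715]
  L2: h(350,715)=(350*31+715)%997=598 -> [598]
  root = 598 != target 206
Candidate B: set leaf[0] = 66 -> leaves = [66, 81, 23, 92]
  L0: [66, 81, 23, 92]
  L1: h(66,81)=(66*31+81)%997=133 h(23,92)=(23*31+92)%997=805 -> [133, 805]
  L2: h(133,805)=(133*31+805)%997=940 -> [940]
  root = 940 != target 206
Candidate C: set leaf[0] = 31 -> leaves = [31, 81, 23, 92]
  L0: [31, 81, 23, 92]
  L1: h(31,81)=(31*31+81)%997=45 h(23,92)=(23*31+92)%997=805 -> [45, 805]
  L2: h(45,805)=(45*31+805)%997=206 -> [206]
  root = 206 == target 206  ** MATCH **
Candidate C produces the target root.

Answer: C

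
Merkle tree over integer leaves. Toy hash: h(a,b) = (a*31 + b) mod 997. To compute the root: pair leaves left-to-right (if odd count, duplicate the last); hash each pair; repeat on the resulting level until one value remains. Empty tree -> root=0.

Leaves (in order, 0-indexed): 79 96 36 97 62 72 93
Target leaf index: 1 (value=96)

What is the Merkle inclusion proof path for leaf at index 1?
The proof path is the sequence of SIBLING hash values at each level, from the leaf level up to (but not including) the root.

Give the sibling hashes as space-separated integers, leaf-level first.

L0 (leaves): [79, 96, 36, 97, 62, 72, 93], target index=1
L1: h(79,96)=(79*31+96)%997=551 [pair 0] h(36,97)=(36*31+97)%997=216 [pair 1] h(62,72)=(62*31+72)%997=0 [pair 2] h(93,93)=(93*31+93)%997=982 [pair 3] -> [551, 216, 0, 982]
  Sibling for proof at L0: 79
L2: h(551,216)=(551*31+216)%997=348 [pair 0] h(0,982)=(0*31+982)%997=982 [pair 1] -> [348, 982]
  Sibling for proof at L1: 216
L3: h(348,982)=(348*31+982)%997=803 [pair 0] -> [803]
  Sibling for proof at L2: 982
Root: 803
Proof path (sibling hashes from leaf to root): [79, 216, 982]

Answer: 79 216 982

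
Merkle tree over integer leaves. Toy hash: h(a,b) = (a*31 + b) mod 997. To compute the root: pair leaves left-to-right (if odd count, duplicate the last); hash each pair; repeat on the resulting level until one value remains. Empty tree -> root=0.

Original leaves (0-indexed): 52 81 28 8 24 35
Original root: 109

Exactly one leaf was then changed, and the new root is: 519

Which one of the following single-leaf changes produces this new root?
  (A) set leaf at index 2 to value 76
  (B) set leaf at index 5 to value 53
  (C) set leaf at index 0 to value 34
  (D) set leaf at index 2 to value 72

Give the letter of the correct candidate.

Original leaves: [52, 81, 28, 8, 24, 35]
Target new root: 519
Try each candidate change and compute the resulting root:
Candidate A: set leaf[2] = 76 -> leaves = [52, 81, 76, 8, 24, 35]
  L0: [52, 81, 76, 8, 24, 35]
  L1: h(52,81)=(52*31+81)%997=696 h(76,8)=(76*31+8)%997=370 h(24,35)=(24*31+35)%997=779 -> [696, 370, 779]
  L2: h(696,370)=(696*31+370)%997=12 h(779,779)=(779*31+779)%997=3 -> [12, 3]
  L3: h(12,3)=(12*31+3)%997=375 -> [375]
  root = 375 != target 519
Candidate B: set leaf[5] = 53 -> leaves = [52, 81, 28, 8, 24, 53]
  L0: [52, 81, 28, 8, 24, 53]
  L1: h(52,81)=(52*31+81)%997=696 h(28,8)=(28*31+8)%997=876 h(24,53)=(24*31+53)%997=797 -> [696, 876, 797]
  L2: h(696,876)=(696*31+876)%997=518 h(797,797)=(797*31+797)%997=579 -> [518, 579]
  L3: h(518,579)=(518*31+579)%997=685 -> [685]
  root = 685 != target 519
Candidate C: set leaf[0] = 34 -> leaves = [34, 81, 28, 8, 24, 35]
  L0: [34, 81, 28, 8, 24, 35]
  L1: h(34,81)=(34*31+81)%997=138 h(28,8)=(28*31+8)%997=876 h(24,35)=(24*31+35)%997=779 -> [138, 876, 779]
  L2: h(138,876)=(138*31+876)%997=169 h(779,779)=(779*31+779)%997=3 -> [169, 3]
  L3: h(169,3)=(169*31+3)%997=257 -> [257]
  root = 257 != target 519
Candidate D: set leaf[2] = 72 -> leaves = [52, 81, 72, 8, 24, 35]
  L0: [52, 81, 72, 8, 24, 35]
  L1: h(52,81)=(52*31+81)%997=696 h(72,8)=(72*31+8)%997=246 h(24,35)=(24*31+35)%997=779 -> [696, 246, 779]
  L2: h(696,246)=(696*31+246)%997=885 h(779,779)=(779*31+779)%997=3 -> [885, 3]
  L3: h(885,3)=(885*31+3)%997=519 -> [519]
  root = 519 == target 519  ** MATCH **
Candidate D produces the target root.

Answer: D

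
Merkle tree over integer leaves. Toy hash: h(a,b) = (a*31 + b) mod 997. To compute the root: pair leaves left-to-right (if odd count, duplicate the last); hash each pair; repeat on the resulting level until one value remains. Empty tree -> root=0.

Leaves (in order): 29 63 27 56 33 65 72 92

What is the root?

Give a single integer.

Answer: 190

Derivation:
L0: [29, 63, 27, 56, 33, 65, 72, 92]
L1: h(29,63)=(29*31+63)%997=962 h(27,56)=(27*31+56)%997=893 h(33,65)=(33*31+65)%997=91 h(72,92)=(72*31+92)%997=330 -> [962, 893, 91, 330]
L2: h(962,893)=(962*31+893)%997=805 h(91,330)=(91*31+330)%997=160 -> [805, 160]
L3: h(805,160)=(805*31+160)%997=190 -> [190]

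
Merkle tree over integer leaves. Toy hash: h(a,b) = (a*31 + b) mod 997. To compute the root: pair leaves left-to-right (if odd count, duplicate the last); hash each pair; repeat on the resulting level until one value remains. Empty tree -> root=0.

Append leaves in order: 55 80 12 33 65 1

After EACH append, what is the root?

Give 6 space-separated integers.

Answer: 55 788 884 905 897 843

Derivation:
After append 55 (leaves=[55]):
  L0: [55]
  root=55
After append 80 (leaves=[55, 80]):
  L0: [55, 80]
  L1: h(55,80)=(55*31+80)%997=788 -> [788]
  root=788
After append 12 (leaves=[55, 80, 12]):
  L0: [55, 80, 12]
  L1: h(55,80)=(55*31+80)%997=788 h(12,12)=(12*31+12)%997=384 -> [788, 384]
  L2: h(788,384)=(788*31+384)%997=884 -> [884]
  root=884
After append 33 (leaves=[55, 80, 12, 33]):
  L0: [55, 80, 12, 33]
  L1: h(55,80)=(55*31+80)%997=788 h(12,33)=(12*31+33)%997=405 -> [788, 405]
  L2: h(788,405)=(788*31+405)%997=905 -> [905]
  root=905
After append 65 (leaves=[55, 80, 12, 33, 65]):
  L0: [55, 80, 12, 33, 65]
  L1: h(55,80)=(55*31+80)%997=788 h(12,33)=(12*31+33)%997=405 h(65,65)=(65*31+65)%997=86 -> [788, 405, 86]
  L2: h(788,405)=(788*31+405)%997=905 h(86,86)=(86*31+86)%997=758 -> [905, 758]
  L3: h(905,758)=(905*31+758)%997=897 -> [897]
  root=897
After append 1 (leaves=[55, 80, 12, 33, 65, 1]):
  L0: [55, 80, 12, 33, 65, 1]
  L1: h(55,80)=(55*31+80)%997=788 h(12,33)=(12*31+33)%997=405 h(65,1)=(65*31+1)%997=22 -> [788, 405, 22]
  L2: h(788,405)=(788*31+405)%997=905 h(22,22)=(22*31+22)%997=704 -> [905, 704]
  L3: h(905,704)=(905*31+704)%997=843 -> [843]
  root=843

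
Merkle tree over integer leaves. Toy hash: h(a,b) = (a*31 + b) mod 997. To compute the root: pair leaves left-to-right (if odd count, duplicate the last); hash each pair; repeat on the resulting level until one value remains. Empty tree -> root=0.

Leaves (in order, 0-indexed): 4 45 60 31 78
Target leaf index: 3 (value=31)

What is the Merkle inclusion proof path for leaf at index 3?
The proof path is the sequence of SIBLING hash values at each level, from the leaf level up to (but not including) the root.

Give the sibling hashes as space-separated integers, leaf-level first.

Answer: 60 169 112

Derivation:
L0 (leaves): [4, 45, 60, 31, 78], target index=3
L1: h(4,45)=(4*31+45)%997=169 [pair 0] h(60,31)=(60*31+31)%997=894 [pair 1] h(78,78)=(78*31+78)%997=502 [pair 2] -> [169, 894, 502]
  Sibling for proof at L0: 60
L2: h(169,894)=(169*31+894)%997=151 [pair 0] h(502,502)=(502*31+502)%997=112 [pair 1] -> [151, 112]
  Sibling for proof at L1: 169
L3: h(151,112)=(151*31+112)%997=805 [pair 0] -> [805]
  Sibling for proof at L2: 112
Root: 805
Proof path (sibling hashes from leaf to root): [60, 169, 112]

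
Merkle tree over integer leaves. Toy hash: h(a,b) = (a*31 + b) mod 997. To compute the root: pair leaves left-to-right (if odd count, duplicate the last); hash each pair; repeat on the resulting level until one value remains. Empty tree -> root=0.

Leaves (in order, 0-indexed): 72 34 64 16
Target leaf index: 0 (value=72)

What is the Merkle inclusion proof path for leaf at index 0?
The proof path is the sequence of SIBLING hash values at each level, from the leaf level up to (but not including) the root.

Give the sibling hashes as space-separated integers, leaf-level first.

Answer: 34 6

Derivation:
L0 (leaves): [72, 34, 64, 16], target index=0
L1: h(72,34)=(72*31+34)%997=272 [pair 0] h(64,16)=(64*31+16)%997=6 [pair 1] -> [272, 6]
  Sibling for proof at L0: 34
L2: h(272,6)=(272*31+6)%997=462 [pair 0] -> [462]
  Sibling for proof at L1: 6
Root: 462
Proof path (sibling hashes from leaf to root): [34, 6]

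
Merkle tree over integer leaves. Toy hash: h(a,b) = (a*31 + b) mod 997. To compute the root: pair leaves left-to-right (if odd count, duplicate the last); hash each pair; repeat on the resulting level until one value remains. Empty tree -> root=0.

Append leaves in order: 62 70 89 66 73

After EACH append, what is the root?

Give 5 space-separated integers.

Answer: 62 995 792 769 885

Derivation:
After append 62 (leaves=[62]):
  L0: [62]
  root=62
After append 70 (leaves=[62, 70]):
  L0: [62, 70]
  L1: h(62,70)=(62*31+70)%997=995 -> [995]
  root=995
After append 89 (leaves=[62, 70, 89]):
  L0: [62, 70, 89]
  L1: h(62,70)=(62*31+70)%997=995 h(89,89)=(89*31+89)%997=854 -> [995, 854]
  L2: h(995,854)=(995*31+854)%997=792 -> [792]
  root=792
After append 66 (leaves=[62, 70, 89, 66]):
  L0: [62, 70, 89, 66]
  L1: h(62,70)=(62*31+70)%997=995 h(89,66)=(89*31+66)%997=831 -> [995, 831]
  L2: h(995,831)=(995*31+831)%997=769 -> [769]
  root=769
After append 73 (leaves=[62, 70, 89, 66, 73]):
  L0: [62, 70, 89, 66, 73]
  L1: h(62,70)=(62*31+70)%997=995 h(89,66)=(89*31+66)%997=831 h(73,73)=(73*31+73)%997=342 -> [995, 831, 342]
  L2: h(995,831)=(995*31+831)%997=769 h(342,342)=(342*31+342)%997=974 -> [769, 974]
  L3: h(769,974)=(769*31+974)%997=885 -> [885]
  root=885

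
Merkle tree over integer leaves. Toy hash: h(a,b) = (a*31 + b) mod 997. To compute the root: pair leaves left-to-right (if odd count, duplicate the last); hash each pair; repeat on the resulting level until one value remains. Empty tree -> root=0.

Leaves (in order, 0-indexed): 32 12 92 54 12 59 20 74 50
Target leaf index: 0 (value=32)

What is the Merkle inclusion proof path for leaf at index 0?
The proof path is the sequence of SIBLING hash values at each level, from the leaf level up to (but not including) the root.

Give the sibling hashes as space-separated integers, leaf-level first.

L0 (leaves): [32, 12, 92, 54, 12, 59, 20, 74, 50], target index=0
L1: h(32,12)=(32*31+12)%997=7 [pair 0] h(92,54)=(92*31+54)%997=912 [pair 1] h(12,59)=(12*31+59)%997=431 [pair 2] h(20,74)=(20*31+74)%997=694 [pair 3] h(50,50)=(50*31+50)%997=603 [pair 4] -> [7, 912, 431, 694, 603]
  Sibling for proof at L0: 12
L2: h(7,912)=(7*31+912)%997=132 [pair 0] h(431,694)=(431*31+694)%997=97 [pair 1] h(603,603)=(603*31+603)%997=353 [pair 2] -> [132, 97, 353]
  Sibling for proof at L1: 912
L3: h(132,97)=(132*31+97)%997=201 [pair 0] h(353,353)=(353*31+353)%997=329 [pair 1] -> [201, 329]
  Sibling for proof at L2: 97
L4: h(201,329)=(201*31+329)%997=578 [pair 0] -> [578]
  Sibling for proof at L3: 329
Root: 578
Proof path (sibling hashes from leaf to root): [12, 912, 97, 329]

Answer: 12 912 97 329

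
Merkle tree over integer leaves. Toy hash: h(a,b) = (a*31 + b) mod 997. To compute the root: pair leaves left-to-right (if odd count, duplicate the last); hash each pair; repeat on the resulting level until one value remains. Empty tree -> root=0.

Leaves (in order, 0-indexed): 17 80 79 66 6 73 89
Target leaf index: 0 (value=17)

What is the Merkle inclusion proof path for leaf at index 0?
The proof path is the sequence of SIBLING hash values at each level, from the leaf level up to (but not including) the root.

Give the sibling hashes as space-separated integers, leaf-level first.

Answer: 80 521 907

Derivation:
L0 (leaves): [17, 80, 79, 66, 6, 73, 89], target index=0
L1: h(17,80)=(17*31+80)%997=607 [pair 0] h(79,66)=(79*31+66)%997=521 [pair 1] h(6,73)=(6*31+73)%997=259 [pair 2] h(89,89)=(89*31+89)%997=854 [pair 3] -> [607, 521, 259, 854]
  Sibling for proof at L0: 80
L2: h(607,521)=(607*31+521)%997=395 [pair 0] h(259,854)=(259*31+854)%997=907 [pair 1] -> [395, 907]
  Sibling for proof at L1: 521
L3: h(395,907)=(395*31+907)%997=191 [pair 0] -> [191]
  Sibling for proof at L2: 907
Root: 191
Proof path (sibling hashes from leaf to root): [80, 521, 907]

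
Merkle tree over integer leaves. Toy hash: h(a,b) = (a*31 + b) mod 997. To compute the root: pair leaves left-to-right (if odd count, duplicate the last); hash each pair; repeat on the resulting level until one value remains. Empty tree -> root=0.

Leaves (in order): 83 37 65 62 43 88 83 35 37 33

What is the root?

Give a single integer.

L0: [83, 37, 65, 62, 43, 88, 83, 35, 37, 33]
L1: h(83,37)=(83*31+37)%997=616 h(65,62)=(65*31+62)%997=83 h(43,88)=(43*31+88)%997=424 h(83,35)=(83*31+35)%997=614 h(37,33)=(37*31+33)%997=183 -> [616, 83, 424, 614, 183]
L2: h(616,83)=(616*31+83)%997=236 h(424,614)=(424*31+614)%997=797 h(183,183)=(183*31+183)%997=871 -> [236, 797, 871]
L3: h(236,797)=(236*31+797)%997=137 h(871,871)=(871*31+871)%997=953 -> [137, 953]
L4: h(137,953)=(137*31+953)%997=215 -> [215]

Answer: 215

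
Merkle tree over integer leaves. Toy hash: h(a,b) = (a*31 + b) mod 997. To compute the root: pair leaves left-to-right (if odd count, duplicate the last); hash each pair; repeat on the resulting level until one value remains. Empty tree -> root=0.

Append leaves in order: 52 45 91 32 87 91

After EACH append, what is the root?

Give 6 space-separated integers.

Answer: 52 660 441 382 233 361

Derivation:
After append 52 (leaves=[52]):
  L0: [52]
  root=52
After append 45 (leaves=[52, 45]):
  L0: [52, 45]
  L1: h(52,45)=(52*31+45)%997=660 -> [660]
  root=660
After append 91 (leaves=[52, 45, 91]):
  L0: [52, 45, 91]
  L1: h(52,45)=(52*31+45)%997=660 h(91,91)=(91*31+91)%997=918 -> [660, 918]
  L2: h(660,918)=(660*31+918)%997=441 -> [441]
  root=441
After append 32 (leaves=[52, 45, 91, 32]):
  L0: [52, 45, 91, 32]
  L1: h(52,45)=(52*31+45)%997=660 h(91,32)=(91*31+32)%997=859 -> [660, 859]
  L2: h(660,859)=(660*31+859)%997=382 -> [382]
  root=382
After append 87 (leaves=[52, 45, 91, 32, 87]):
  L0: [52, 45, 91, 32, 87]
  L1: h(52,45)=(52*31+45)%997=660 h(91,32)=(91*31+32)%997=859 h(87,87)=(87*31+87)%997=790 -> [660, 859, 790]
  L2: h(660,859)=(660*31+859)%997=382 h(790,790)=(790*31+790)%997=355 -> [382, 355]
  L3: h(382,355)=(382*31+355)%997=233 -> [233]
  root=233
After append 91 (leaves=[52, 45, 91, 32, 87, 91]):
  L0: [52, 45, 91, 32, 87, 91]
  L1: h(52,45)=(52*31+45)%997=660 h(91,32)=(91*31+32)%997=859 h(87,91)=(87*31+91)%997=794 -> [660, 859, 794]
  L2: h(660,859)=(660*31+859)%997=382 h(794,794)=(794*31+794)%997=483 -> [382, 483]
  L3: h(382,483)=(382*31+483)%997=361 -> [361]
  root=361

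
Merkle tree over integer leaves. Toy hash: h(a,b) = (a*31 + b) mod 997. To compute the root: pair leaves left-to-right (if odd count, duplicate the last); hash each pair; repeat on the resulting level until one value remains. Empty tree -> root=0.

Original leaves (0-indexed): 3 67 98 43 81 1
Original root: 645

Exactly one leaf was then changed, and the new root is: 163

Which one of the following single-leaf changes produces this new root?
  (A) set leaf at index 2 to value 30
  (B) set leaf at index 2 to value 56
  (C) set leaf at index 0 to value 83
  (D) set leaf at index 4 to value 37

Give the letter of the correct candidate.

Original leaves: [3, 67, 98, 43, 81, 1]
Target new root: 163
Try each candidate change and compute the resulting root:
Candidate A: set leaf[2] = 30 -> leaves = [3, 67, 30, 43, 81, 1]
  L0: [3, 67, 30, 43, 81, 1]
  L1: h(3,67)=(3*31+67)%997=160 h(30,43)=(30*31+43)%997=973 h(81,1)=(81*31+1)%997=518 -> [160, 973, 518]
  L2: h(160,973)=(160*31+973)%997=948 h(518,518)=(518*31+518)%997=624 -> [948, 624]
  L3: h(948,624)=(948*31+624)%997=102 -> [102]
  root = 102 != target 163
Candidate B: set leaf[2] = 56 -> leaves = [3, 67, 56, 43, 81, 1]
  L0: [3, 67, 56, 43, 81, 1]
  L1: h(3,67)=(3*31+67)%997=160 h(56,43)=(56*31+43)%997=782 h(81,1)=(81*31+1)%997=518 -> [160, 782, 518]
  L2: h(160,782)=(160*31+782)%997=757 h(518,518)=(518*31+518)%997=624 -> [757, 624]
  L3: h(757,624)=(757*31+624)%997=163 -> [163]
  root = 163 == target 163  ** MATCH **
Candidate C: set leaf[0] = 83 -> leaves = [83, 67, 98, 43, 81, 1]
  L0: [83, 67, 98, 43, 81, 1]
  L1: h(83,67)=(83*31+67)%997=646 h(98,43)=(98*31+43)%997=90 h(81,1)=(81*31+1)%997=518 -> [646, 90, 518]
  L2: h(646,90)=(646*31+90)%997=176 h(518,518)=(518*31+518)%997=624 -> [176, 624]
  L3: h(176,624)=(176*31+624)%997=98 -> [98]
  root = 98 != target 163
Candidate D: set leaf[4] = 37 -> leaves = [3, 67, 98, 43, 37, 1]
  L0: [3, 67, 98, 43, 37, 1]
  L1: h(3,67)=(3*31+67)%997=160 h(98,43)=(98*31+43)%997=90 h(37,1)=(37*31+1)%997=151 -> [160, 90, 151]
  L2: h(160,90)=(160*31+90)%997=65 h(151,151)=(151*31+151)%997=844 -> [65, 844]
  L3: h(65,844)=(65*31+844)%997=865 -> [865]
  root = 865 != target 163
Candidate B produces the target root.

Answer: B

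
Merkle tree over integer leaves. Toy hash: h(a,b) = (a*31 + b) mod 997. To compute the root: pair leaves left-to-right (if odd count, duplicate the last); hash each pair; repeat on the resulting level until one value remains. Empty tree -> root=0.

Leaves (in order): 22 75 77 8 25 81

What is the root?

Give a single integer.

Answer: 607

Derivation:
L0: [22, 75, 77, 8, 25, 81]
L1: h(22,75)=(22*31+75)%997=757 h(77,8)=(77*31+8)%997=401 h(25,81)=(25*31+81)%997=856 -> [757, 401, 856]
L2: h(757,401)=(757*31+401)%997=937 h(856,856)=(856*31+856)%997=473 -> [937, 473]
L3: h(937,473)=(937*31+473)%997=607 -> [607]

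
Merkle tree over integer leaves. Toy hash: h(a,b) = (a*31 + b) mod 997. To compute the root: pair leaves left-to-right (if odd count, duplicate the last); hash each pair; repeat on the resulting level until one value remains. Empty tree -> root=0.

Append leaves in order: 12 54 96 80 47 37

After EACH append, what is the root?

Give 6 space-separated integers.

After append 12 (leaves=[12]):
  L0: [12]
  root=12
After append 54 (leaves=[12, 54]):
  L0: [12, 54]
  L1: h(12,54)=(12*31+54)%997=426 -> [426]
  root=426
After append 96 (leaves=[12, 54, 96]):
  L0: [12, 54, 96]
  L1: h(12,54)=(12*31+54)%997=426 h(96,96)=(96*31+96)%997=81 -> [426, 81]
  L2: h(426,81)=(426*31+81)%997=326 -> [326]
  root=326
After append 80 (leaves=[12, 54, 96, 80]):
  L0: [12, 54, 96, 80]
  L1: h(12,54)=(12*31+54)%997=426 h(96,80)=(96*31+80)%997=65 -> [426, 65]
  L2: h(426,65)=(426*31+65)%997=310 -> [310]
  root=310
After append 47 (leaves=[12, 54, 96, 80, 47]):
  L0: [12, 54, 96, 80, 47]
  L1: h(12,54)=(12*31+54)%997=426 h(96,80)=(96*31+80)%997=65 h(47,47)=(47*31+47)%997=507 -> [426, 65, 507]
  L2: h(426,65)=(426*31+65)%997=310 h(507,507)=(507*31+507)%997=272 -> [310, 272]
  L3: h(310,272)=(310*31+272)%997=909 -> [909]
  root=909
After append 37 (leaves=[12, 54, 96, 80, 47, 37]):
  L0: [12, 54, 96, 80, 47, 37]
  L1: h(12,54)=(12*31+54)%997=426 h(96,80)=(96*31+80)%997=65 h(47,37)=(47*31+37)%997=497 -> [426, 65, 497]
  L2: h(426,65)=(426*31+65)%997=310 h(497,497)=(497*31+497)%997=949 -> [310, 949]
  L3: h(310,949)=(310*31+949)%997=589 -> [589]
  root=589

Answer: 12 426 326 310 909 589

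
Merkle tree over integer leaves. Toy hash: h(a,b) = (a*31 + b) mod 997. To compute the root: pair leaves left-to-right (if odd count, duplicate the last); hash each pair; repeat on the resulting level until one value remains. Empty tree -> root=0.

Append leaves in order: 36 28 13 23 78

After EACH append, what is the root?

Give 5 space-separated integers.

Answer: 36 147 985 995 50

Derivation:
After append 36 (leaves=[36]):
  L0: [36]
  root=36
After append 28 (leaves=[36, 28]):
  L0: [36, 28]
  L1: h(36,28)=(36*31+28)%997=147 -> [147]
  root=147
After append 13 (leaves=[36, 28, 13]):
  L0: [36, 28, 13]
  L1: h(36,28)=(36*31+28)%997=147 h(13,13)=(13*31+13)%997=416 -> [147, 416]
  L2: h(147,416)=(147*31+416)%997=985 -> [985]
  root=985
After append 23 (leaves=[36, 28, 13, 23]):
  L0: [36, 28, 13, 23]
  L1: h(36,28)=(36*31+28)%997=147 h(13,23)=(13*31+23)%997=426 -> [147, 426]
  L2: h(147,426)=(147*31+426)%997=995 -> [995]
  root=995
After append 78 (leaves=[36, 28, 13, 23, 78]):
  L0: [36, 28, 13, 23, 78]
  L1: h(36,28)=(36*31+28)%997=147 h(13,23)=(13*31+23)%997=426 h(78,78)=(78*31+78)%997=502 -> [147, 426, 502]
  L2: h(147,426)=(147*31+426)%997=995 h(502,502)=(502*31+502)%997=112 -> [995, 112]
  L3: h(995,112)=(995*31+112)%997=50 -> [50]
  root=50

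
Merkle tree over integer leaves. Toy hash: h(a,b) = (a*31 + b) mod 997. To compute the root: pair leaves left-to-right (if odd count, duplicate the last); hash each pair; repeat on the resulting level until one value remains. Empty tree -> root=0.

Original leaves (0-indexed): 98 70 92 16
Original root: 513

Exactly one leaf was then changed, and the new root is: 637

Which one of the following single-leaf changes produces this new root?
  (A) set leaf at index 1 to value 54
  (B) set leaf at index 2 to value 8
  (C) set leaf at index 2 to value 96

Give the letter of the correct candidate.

Original leaves: [98, 70, 92, 16]
Target new root: 637
Try each candidate change and compute the resulting root:
Candidate A: set leaf[1] = 54 -> leaves = [98, 54, 92, 16]
  L0: [98, 54, 92, 16]
  L1: h(98,54)=(98*31+54)%997=101 h(92,16)=(92*31+16)%997=874 -> [101, 874]
  L2: h(101,874)=(101*31+874)%997=17 -> [17]
  root = 17 != target 637
Candidate B: set leaf[2] = 8 -> leaves = [98, 70, 8, 16]
  L0: [98, 70, 8, 16]
  L1: h(98,70)=(98*31+70)%997=117 h(8,16)=(8*31+16)%997=264 -> [117, 264]
  L2: h(117,264)=(117*31+264)%997=900 -> [900]
  root = 900 != target 637
Candidate C: set leaf[2] = 96 -> leaves = [98, 70, 96, 16]
  L0: [98, 70, 96, 16]
  L1: h(98,70)=(98*31+70)%997=117 h(96,16)=(96*31+16)%997=1 -> [117, 1]
  L2: h(117,1)=(117*31+1)%997=637 -> [637]
  root = 637 == target 637  ** MATCH **
Candidate C produces the target root.

Answer: C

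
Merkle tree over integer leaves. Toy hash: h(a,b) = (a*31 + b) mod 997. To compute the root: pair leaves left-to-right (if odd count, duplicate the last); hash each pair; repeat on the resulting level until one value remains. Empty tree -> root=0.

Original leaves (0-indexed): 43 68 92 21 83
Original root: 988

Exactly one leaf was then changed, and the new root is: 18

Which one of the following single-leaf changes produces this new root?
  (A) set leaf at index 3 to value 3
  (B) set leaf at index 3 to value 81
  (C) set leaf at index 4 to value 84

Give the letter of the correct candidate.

Original leaves: [43, 68, 92, 21, 83]
Target new root: 18
Try each candidate change and compute the resulting root:
Candidate A: set leaf[3] = 3 -> leaves = [43, 68, 92, 3, 83]
  L0: [43, 68, 92, 3, 83]
  L1: h(43,68)=(43*31+68)%997=404 h(92,3)=(92*31+3)%997=861 h(83,83)=(83*31+83)%997=662 -> [404, 861, 662]
  L2: h(404,861)=(404*31+861)%997=424 h(662,662)=(662*31+662)%997=247 -> [424, 247]
  L3: h(424,247)=(424*31+247)%997=430 -> [430]
  root = 430 != target 18
Candidate B: set leaf[3] = 81 -> leaves = [43, 68, 92, 81, 83]
  L0: [43, 68, 92, 81, 83]
  L1: h(43,68)=(43*31+68)%997=404 h(92,81)=(92*31+81)%997=939 h(83,83)=(83*31+83)%997=662 -> [404, 939, 662]
  L2: h(404,939)=(404*31+939)%997=502 h(662,662)=(662*31+662)%997=247 -> [502, 247]
  L3: h(502,247)=(502*31+247)%997=854 -> [854]
  root = 854 != target 18
Candidate C: set leaf[4] = 84 -> leaves = [43, 68, 92, 21, 84]
  L0: [43, 68, 92, 21, 84]
  L1: h(43,68)=(43*31+68)%997=404 h(92,21)=(92*31+21)%997=879 h(84,84)=(84*31+84)%997=694 -> [404, 879, 694]
  L2: h(404,879)=(404*31+879)%997=442 h(694,694)=(694*31+694)%997=274 -> [442, 274]
  L3: h(442,274)=(442*31+274)%997=18 -> [18]
  root = 18 == target 18  ** MATCH **
Candidate C produces the target root.

Answer: C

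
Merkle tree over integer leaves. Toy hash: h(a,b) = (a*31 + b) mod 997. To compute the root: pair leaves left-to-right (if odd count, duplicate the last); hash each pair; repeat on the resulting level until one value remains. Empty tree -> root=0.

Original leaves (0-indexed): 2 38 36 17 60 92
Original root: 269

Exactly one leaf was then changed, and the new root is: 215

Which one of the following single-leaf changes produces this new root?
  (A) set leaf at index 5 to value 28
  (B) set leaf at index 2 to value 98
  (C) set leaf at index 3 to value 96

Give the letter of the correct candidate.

Original leaves: [2, 38, 36, 17, 60, 92]
Target new root: 215
Try each candidate change and compute the resulting root:
Candidate A: set leaf[5] = 28 -> leaves = [2, 38, 36, 17, 60, 28]
  L0: [2, 38, 36, 17, 60, 28]
  L1: h(2,38)=(2*31+38)%997=100 h(36,17)=(36*31+17)%997=136 h(60,28)=(60*31+28)%997=891 -> [100, 136, 891]
  L2: h(100,136)=(100*31+136)%997=245 h(891,891)=(891*31+891)%997=596 -> [245, 596]
  L3: h(245,596)=(245*31+596)%997=215 -> [215]
  root = 215 == target 215  ** MATCH **
Candidate B: set leaf[2] = 98 -> leaves = [2, 38, 98, 17, 60, 92]
  L0: [2, 38, 98, 17, 60, 92]
  L1: h(2,38)=(2*31+38)%997=100 h(98,17)=(98*31+17)%997=64 h(60,92)=(60*31+92)%997=955 -> [100, 64, 955]
  L2: h(100,64)=(100*31+64)%997=173 h(955,955)=(955*31+955)%997=650 -> [173, 650]
  L3: h(173,650)=(173*31+650)%997=31 -> [31]
  root = 31 != target 215
Candidate C: set leaf[3] = 96 -> leaves = [2, 38, 36, 96, 60, 92]
  L0: [2, 38, 36, 96, 60, 92]
  L1: h(2,38)=(2*31+38)%997=100 h(36,96)=(36*31+96)%997=215 h(60,92)=(60*31+92)%997=955 -> [100, 215, 955]
  L2: h(100,215)=(100*31+215)%997=324 h(955,955)=(955*31+955)%997=650 -> [324, 650]
  L3: h(324,650)=(324*31+650)%997=724 -> [724]
  root = 724 != target 215
Candidate A produces the target root.

Answer: A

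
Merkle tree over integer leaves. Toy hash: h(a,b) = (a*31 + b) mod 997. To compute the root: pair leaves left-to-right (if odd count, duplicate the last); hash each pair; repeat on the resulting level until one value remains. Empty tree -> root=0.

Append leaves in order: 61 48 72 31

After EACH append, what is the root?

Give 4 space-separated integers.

After append 61 (leaves=[61]):
  L0: [61]
  root=61
After append 48 (leaves=[61, 48]):
  L0: [61, 48]
  L1: h(61,48)=(61*31+48)%997=942 -> [942]
  root=942
After append 72 (leaves=[61, 48, 72]):
  L0: [61, 48, 72]
  L1: h(61,48)=(61*31+48)%997=942 h(72,72)=(72*31+72)%997=310 -> [942, 310]
  L2: h(942,310)=(942*31+310)%997=599 -> [599]
  root=599
After append 31 (leaves=[61, 48, 72, 31]):
  L0: [61, 48, 72, 31]
  L1: h(61,48)=(61*31+48)%997=942 h(72,31)=(72*31+31)%997=269 -> [942, 269]
  L2: h(942,269)=(942*31+269)%997=558 -> [558]
  root=558

Answer: 61 942 599 558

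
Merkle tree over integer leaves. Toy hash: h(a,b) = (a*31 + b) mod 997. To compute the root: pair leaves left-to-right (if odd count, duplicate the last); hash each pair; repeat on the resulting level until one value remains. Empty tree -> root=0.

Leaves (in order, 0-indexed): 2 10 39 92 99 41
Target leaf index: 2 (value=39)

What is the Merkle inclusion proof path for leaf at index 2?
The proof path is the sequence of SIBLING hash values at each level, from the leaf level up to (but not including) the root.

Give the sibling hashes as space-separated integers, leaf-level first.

L0 (leaves): [2, 10, 39, 92, 99, 41], target index=2
L1: h(2,10)=(2*31+10)%997=72 [pair 0] h(39,92)=(39*31+92)%997=304 [pair 1] h(99,41)=(99*31+41)%997=119 [pair 2] -> [72, 304, 119]
  Sibling for proof at L0: 92
L2: h(72,304)=(72*31+304)%997=542 [pair 0] h(119,119)=(119*31+119)%997=817 [pair 1] -> [542, 817]
  Sibling for proof at L1: 72
L3: h(542,817)=(542*31+817)%997=670 [pair 0] -> [670]
  Sibling for proof at L2: 817
Root: 670
Proof path (sibling hashes from leaf to root): [92, 72, 817]

Answer: 92 72 817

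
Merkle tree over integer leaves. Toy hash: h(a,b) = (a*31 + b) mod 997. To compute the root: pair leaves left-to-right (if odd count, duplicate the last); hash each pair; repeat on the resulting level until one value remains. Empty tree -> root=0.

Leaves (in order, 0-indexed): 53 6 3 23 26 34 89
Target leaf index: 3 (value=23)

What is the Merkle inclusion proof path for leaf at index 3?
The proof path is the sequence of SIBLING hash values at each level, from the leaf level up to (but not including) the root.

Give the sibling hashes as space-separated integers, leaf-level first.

L0 (leaves): [53, 6, 3, 23, 26, 34, 89], target index=3
L1: h(53,6)=(53*31+6)%997=652 [pair 0] h(3,23)=(3*31+23)%997=116 [pair 1] h(26,34)=(26*31+34)%997=840 [pair 2] h(89,89)=(89*31+89)%997=854 [pair 3] -> [652, 116, 840, 854]
  Sibling for proof at L0: 3
L2: h(652,116)=(652*31+116)%997=388 [pair 0] h(840,854)=(840*31+854)%997=972 [pair 1] -> [388, 972]
  Sibling for proof at L1: 652
L3: h(388,972)=(388*31+972)%997=39 [pair 0] -> [39]
  Sibling for proof at L2: 972
Root: 39
Proof path (sibling hashes from leaf to root): [3, 652, 972]

Answer: 3 652 972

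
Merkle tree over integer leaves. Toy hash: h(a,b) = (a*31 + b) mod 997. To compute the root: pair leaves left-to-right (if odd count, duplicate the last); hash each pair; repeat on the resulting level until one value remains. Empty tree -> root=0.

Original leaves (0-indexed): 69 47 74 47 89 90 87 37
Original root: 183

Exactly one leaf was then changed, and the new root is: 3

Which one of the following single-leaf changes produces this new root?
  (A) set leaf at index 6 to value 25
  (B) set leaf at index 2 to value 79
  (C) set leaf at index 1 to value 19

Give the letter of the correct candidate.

Answer: B

Derivation:
Original leaves: [69, 47, 74, 47, 89, 90, 87, 37]
Target new root: 3
Try each candidate change and compute the resulting root:
Candidate A: set leaf[6] = 25 -> leaves = [69, 47, 74, 47, 89, 90, 25, 37]
  L0: [69, 47, 74, 47, 89, 90, 25, 37]
  L1: h(69,47)=(69*31+47)%997=192 h(74,47)=(74*31+47)%997=347 h(89,90)=(89*31+90)%997=855 h(25,37)=(25*31+37)%997=812 -> [192, 347, 855, 812]
  L2: h(192,347)=(192*31+347)%997=317 h(855,812)=(855*31+812)%997=398 -> [317, 398]
  L3: h(317,398)=(317*31+398)%997=255 -> [255]
  root = 255 != target 3
Candidate B: set leaf[2] = 79 -> leaves = [69, 47, 79, 47, 89, 90, 87, 37]
  L0: [69, 47, 79, 47, 89, 90, 87, 37]
  L1: h(69,47)=(69*31+47)%997=192 h(79,47)=(79*31+47)%997=502 h(89,90)=(89*31+90)%997=855 h(87,37)=(87*31+37)%997=740 -> [192, 502, 855, 740]
  L2: h(192,502)=(192*31+502)%997=472 h(855,740)=(855*31+740)%997=326 -> [472, 326]
  L3: h(472,326)=(472*31+326)%997=3 -> [3]
  root = 3 == target 3  ** MATCH **
Candidate C: set leaf[1] = 19 -> leaves = [69, 19, 74, 47, 89, 90, 87, 37]
  L0: [69, 19, 74, 47, 89, 90, 87, 37]
  L1: h(69,19)=(69*31+19)%997=164 h(74,47)=(74*31+47)%997=347 h(89,90)=(89*31+90)%997=855 h(87,37)=(87*31+37)%997=740 -> [164, 347, 855, 740]
  L2: h(164,347)=(164*31+347)%997=446 h(855,740)=(855*31+740)%997=326 -> [446, 326]
  L3: h(446,326)=(446*31+326)%997=194 -> [194]
  root = 194 != target 3
Candidate B produces the target root.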